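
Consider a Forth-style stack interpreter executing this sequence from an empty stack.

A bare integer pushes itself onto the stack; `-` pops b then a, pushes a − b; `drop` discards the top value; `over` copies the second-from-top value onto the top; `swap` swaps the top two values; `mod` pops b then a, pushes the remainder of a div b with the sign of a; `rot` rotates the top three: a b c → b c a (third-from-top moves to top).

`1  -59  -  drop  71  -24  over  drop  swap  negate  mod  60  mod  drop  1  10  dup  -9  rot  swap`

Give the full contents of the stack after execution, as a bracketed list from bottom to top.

1      -> 1
-59    -> 1 -59
-      -> 60
drop   -> (empty)
71     -> 71
-24    -> 71 -24
over   -> 71 -24 71
drop   -> 71 -24
swap   -> -24 71
negate -> -24 -71
mod    -> -24
60     -> -24 60
mod    -> -24
drop   -> (empty)
1      -> 1
10     -> 1 10
dup    -> 1 10 10
-9     -> 1 10 10 -9
rot    -> 1 10 -9 10
swap   -> 1 10 10 -9

[1, 10, 10, -9]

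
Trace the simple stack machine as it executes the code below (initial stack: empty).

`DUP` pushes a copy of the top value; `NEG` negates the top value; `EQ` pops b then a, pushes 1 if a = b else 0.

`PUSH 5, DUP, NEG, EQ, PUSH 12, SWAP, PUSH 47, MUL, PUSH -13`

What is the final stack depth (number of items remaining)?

PUSH 5   → [5]
DUP      → [5, 5]
NEG      → [5, -5]
EQ       → [0]
PUSH 12  → [0, 12]
SWAP     → [12, 0]
PUSH 47  → [12, 0, 47]
MUL      → [12, 0]
PUSH -13 → [12, 0, -13]

3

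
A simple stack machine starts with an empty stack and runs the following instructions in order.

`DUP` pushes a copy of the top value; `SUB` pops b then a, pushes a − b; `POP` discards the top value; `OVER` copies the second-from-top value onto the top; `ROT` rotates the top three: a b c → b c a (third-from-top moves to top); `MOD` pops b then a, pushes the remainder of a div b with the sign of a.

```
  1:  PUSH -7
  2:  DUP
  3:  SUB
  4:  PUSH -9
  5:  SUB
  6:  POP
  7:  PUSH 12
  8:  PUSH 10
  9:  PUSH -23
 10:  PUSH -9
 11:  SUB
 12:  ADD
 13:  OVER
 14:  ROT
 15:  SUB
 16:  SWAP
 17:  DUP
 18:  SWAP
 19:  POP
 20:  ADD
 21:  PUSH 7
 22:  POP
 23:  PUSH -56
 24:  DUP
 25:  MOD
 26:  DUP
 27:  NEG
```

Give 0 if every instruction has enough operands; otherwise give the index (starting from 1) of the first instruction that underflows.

0

PUSH -7  -> [-7]
DUP      -> [-7, -7]
SUB      -> [0]
PUSH -9  -> [0, -9]
SUB      -> [9]
POP      -> []
PUSH 12  -> [12]
PUSH 10  -> [12, 10]
PUSH -23 -> [12, 10, -23]
PUSH -9  -> [12, 10, -23, -9]
SUB      -> [12, 10, -14]
ADD      -> [12, -4]
OVER     -> [12, -4, 12]
ROT      -> [-4, 12, 12]
SUB      -> [-4, 0]
SWAP     -> [0, -4]
DUP      -> [0, -4, -4]
SWAP     -> [0, -4, -4]
POP      -> [0, -4]
ADD      -> [-4]
PUSH 7   -> [-4, 7]
POP      -> [-4]
PUSH -56 -> [-4, -56]
DUP      -> [-4, -56, -56]
MOD      -> [-4, 0]
DUP      -> [-4, 0, 0]
NEG      -> [-4, 0, 0]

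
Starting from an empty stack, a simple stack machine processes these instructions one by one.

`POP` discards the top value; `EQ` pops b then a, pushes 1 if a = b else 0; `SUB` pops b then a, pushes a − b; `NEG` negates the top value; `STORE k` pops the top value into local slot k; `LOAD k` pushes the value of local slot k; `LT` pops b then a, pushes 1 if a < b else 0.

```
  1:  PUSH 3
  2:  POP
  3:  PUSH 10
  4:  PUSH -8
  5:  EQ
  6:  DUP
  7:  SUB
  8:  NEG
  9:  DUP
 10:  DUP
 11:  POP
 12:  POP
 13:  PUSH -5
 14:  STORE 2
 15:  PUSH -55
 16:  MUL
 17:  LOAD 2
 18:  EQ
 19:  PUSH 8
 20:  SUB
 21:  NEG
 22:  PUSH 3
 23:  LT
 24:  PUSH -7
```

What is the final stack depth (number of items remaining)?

2

PUSH 3    3
POP       (empty)
PUSH 10   10
PUSH -8   10 -8
EQ        0
DUP       0 0
SUB       0
NEG       0
DUP       0 0
DUP       0 0 0
POP       0 0
POP       0
PUSH -5   0 -5
STORE 2   0
PUSH -55  0 -55
MUL       0
LOAD 2    0 -5
EQ        0
PUSH 8    0 8
SUB       -8
NEG       8
PUSH 3    8 3
LT        0
PUSH -7   0 -7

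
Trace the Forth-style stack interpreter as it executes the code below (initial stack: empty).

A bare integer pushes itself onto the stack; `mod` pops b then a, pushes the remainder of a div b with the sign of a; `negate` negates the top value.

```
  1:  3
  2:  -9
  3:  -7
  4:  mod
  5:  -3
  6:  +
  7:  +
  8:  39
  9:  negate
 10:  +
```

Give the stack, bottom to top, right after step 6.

[3, -5]

3   → 3
-9  → 3 -9
-7  → 3 -9 -7
mod → 3 -2
-3  → 3 -2 -3
+   → 3 -5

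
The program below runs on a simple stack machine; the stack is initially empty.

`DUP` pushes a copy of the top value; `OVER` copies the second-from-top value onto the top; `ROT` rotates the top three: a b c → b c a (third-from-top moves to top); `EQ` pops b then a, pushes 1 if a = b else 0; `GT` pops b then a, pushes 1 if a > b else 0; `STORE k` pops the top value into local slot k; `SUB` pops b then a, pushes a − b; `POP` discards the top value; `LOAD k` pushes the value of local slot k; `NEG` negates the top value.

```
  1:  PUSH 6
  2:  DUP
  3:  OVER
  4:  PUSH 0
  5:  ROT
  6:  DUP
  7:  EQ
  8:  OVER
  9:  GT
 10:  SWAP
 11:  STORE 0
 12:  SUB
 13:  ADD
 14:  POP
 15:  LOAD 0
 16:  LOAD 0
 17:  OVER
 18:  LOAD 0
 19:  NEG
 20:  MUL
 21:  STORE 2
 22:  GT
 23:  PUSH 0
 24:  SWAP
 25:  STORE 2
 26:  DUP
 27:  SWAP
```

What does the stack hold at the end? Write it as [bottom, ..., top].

PUSH 6  → [6]
DUP     → [6, 6]
OVER    → [6, 6, 6]
PUSH 0  → [6, 6, 6, 0]
ROT     → [6, 6, 0, 6]
DUP     → [6, 6, 0, 6, 6]
EQ      → [6, 6, 0, 1]
OVER    → [6, 6, 0, 1, 0]
GT      → [6, 6, 0, 1]
SWAP    → [6, 6, 1, 0]
STORE 0 → [6, 6, 1]
SUB     → [6, 5]
ADD     → [11]
POP     → []
LOAD 0  → [0]
LOAD 0  → [0, 0]
OVER    → [0, 0, 0]
LOAD 0  → [0, 0, 0, 0]
NEG     → [0, 0, 0, 0]
MUL     → [0, 0, 0]
STORE 2 → [0, 0]
GT      → [0]
PUSH 0  → [0, 0]
SWAP    → [0, 0]
STORE 2 → [0]
DUP     → [0, 0]
SWAP    → [0, 0]

[0, 0]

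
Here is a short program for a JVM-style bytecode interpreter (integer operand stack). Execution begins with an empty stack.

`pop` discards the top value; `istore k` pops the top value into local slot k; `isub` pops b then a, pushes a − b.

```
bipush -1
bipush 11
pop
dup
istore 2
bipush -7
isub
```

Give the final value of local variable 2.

bipush -1  [-1]
bipush 11  [-1, 11]
pop        [-1]
dup        [-1, -1]
istore 2   [-1]
bipush -7  [-1, -7]
isub       [6]

-1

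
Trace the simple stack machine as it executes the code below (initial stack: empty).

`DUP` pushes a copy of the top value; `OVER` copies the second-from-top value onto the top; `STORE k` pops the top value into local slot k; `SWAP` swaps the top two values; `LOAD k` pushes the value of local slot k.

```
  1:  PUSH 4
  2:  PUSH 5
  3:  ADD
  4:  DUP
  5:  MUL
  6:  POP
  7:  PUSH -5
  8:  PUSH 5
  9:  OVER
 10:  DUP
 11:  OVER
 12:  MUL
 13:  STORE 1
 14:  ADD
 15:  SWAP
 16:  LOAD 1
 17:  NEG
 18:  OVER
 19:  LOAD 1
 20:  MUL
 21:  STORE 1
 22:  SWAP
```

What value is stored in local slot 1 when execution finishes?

-125

PUSH 4  : [4]
PUSH 5  : [4, 5]
ADD     : [9]
DUP     : [9, 9]
MUL     : [81]
POP     : []
PUSH -5 : [-5]
PUSH 5  : [-5, 5]
OVER    : [-5, 5, -5]
DUP     : [-5, 5, -5, -5]
OVER    : [-5, 5, -5, -5, -5]
MUL     : [-5, 5, -5, 25]
STORE 1 : [-5, 5, -5]
ADD     : [-5, 0]
SWAP    : [0, -5]
LOAD 1  : [0, -5, 25]
NEG     : [0, -5, -25]
OVER    : [0, -5, -25, -5]
LOAD 1  : [0, -5, -25, -5, 25]
MUL     : [0, -5, -25, -125]
STORE 1 : [0, -5, -25]
SWAP    : [0, -25, -5]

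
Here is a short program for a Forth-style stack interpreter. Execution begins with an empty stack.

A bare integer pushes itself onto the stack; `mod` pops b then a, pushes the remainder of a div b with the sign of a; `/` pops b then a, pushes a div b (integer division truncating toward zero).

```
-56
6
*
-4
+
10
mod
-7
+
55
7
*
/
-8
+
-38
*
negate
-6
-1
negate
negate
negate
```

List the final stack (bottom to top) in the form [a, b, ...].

-56    -> -56
6      -> -56 6
*      -> -336
-4     -> -336 -4
+      -> -340
10     -> -340 10
mod    -> 0
-7     -> 0 -7
+      -> -7
55     -> -7 55
7      -> -7 55 7
*      -> -7 385
/      -> 0
-8     -> 0 -8
+      -> -8
-38    -> -8 -38
*      -> 304
negate -> -304
-6     -> -304 -6
-1     -> -304 -6 -1
negate -> -304 -6 1
negate -> -304 -6 -1
negate -> -304 -6 1

[-304, -6, 1]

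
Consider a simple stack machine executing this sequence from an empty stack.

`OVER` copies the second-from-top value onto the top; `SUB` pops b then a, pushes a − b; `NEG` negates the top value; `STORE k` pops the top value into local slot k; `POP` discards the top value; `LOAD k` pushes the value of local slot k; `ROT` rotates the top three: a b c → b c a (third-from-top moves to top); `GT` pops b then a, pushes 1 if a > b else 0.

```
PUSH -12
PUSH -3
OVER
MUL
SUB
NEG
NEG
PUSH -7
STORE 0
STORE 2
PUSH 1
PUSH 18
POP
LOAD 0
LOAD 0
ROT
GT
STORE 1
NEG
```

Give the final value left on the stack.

PUSH -12 → -12
PUSH -3  → -12 -3
OVER     → -12 -3 -12
MUL      → -12 36
SUB      → -48
NEG      → 48
NEG      → -48
PUSH -7  → -48 -7
STORE 0  → -48
STORE 2  → (empty)
PUSH 1   → 1
PUSH 18  → 1 18
POP      → 1
LOAD 0   → 1 -7
LOAD 0   → 1 -7 -7
ROT      → -7 -7 1
GT       → -7 0
STORE 1  → -7
NEG      → 7

7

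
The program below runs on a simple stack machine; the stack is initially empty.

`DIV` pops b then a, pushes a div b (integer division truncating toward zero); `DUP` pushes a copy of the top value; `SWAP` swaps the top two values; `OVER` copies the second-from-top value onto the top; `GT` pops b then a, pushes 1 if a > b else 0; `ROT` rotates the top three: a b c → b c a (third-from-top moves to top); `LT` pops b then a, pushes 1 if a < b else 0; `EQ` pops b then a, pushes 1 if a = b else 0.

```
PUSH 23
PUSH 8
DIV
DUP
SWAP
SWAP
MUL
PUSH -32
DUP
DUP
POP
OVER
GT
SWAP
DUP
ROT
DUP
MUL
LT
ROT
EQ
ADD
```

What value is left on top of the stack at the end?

-32

PUSH 23  -> [23]
PUSH 8   -> [23, 8]
DIV      -> [2]
DUP      -> [2, 2]
SWAP     -> [2, 2]
SWAP     -> [2, 2]
MUL      -> [4]
PUSH -32 -> [4, -32]
DUP      -> [4, -32, -32]
DUP      -> [4, -32, -32, -32]
POP      -> [4, -32, -32]
OVER     -> [4, -32, -32, -32]
GT       -> [4, -32, 0]
SWAP     -> [4, 0, -32]
DUP      -> [4, 0, -32, -32]
ROT      -> [4, -32, -32, 0]
DUP      -> [4, -32, -32, 0, 0]
MUL      -> [4, -32, -32, 0]
LT       -> [4, -32, 1]
ROT      -> [-32, 1, 4]
EQ       -> [-32, 0]
ADD      -> [-32]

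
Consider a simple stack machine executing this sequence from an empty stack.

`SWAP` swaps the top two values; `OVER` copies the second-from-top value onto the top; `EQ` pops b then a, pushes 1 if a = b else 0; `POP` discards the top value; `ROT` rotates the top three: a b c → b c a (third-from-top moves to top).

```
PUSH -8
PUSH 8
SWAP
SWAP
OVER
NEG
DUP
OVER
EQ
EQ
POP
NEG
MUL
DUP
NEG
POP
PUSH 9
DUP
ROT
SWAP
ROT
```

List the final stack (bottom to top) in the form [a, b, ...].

[64, 9, 9]

PUSH -8 : [-8]
PUSH 8  : [-8, 8]
SWAP    : [8, -8]
SWAP    : [-8, 8]
OVER    : [-8, 8, -8]
NEG     : [-8, 8, 8]
DUP     : [-8, 8, 8, 8]
OVER    : [-8, 8, 8, 8, 8]
EQ      : [-8, 8, 8, 1]
EQ      : [-8, 8, 0]
POP     : [-8, 8]
NEG     : [-8, -8]
MUL     : [64]
DUP     : [64, 64]
NEG     : [64, -64]
POP     : [64]
PUSH 9  : [64, 9]
DUP     : [64, 9, 9]
ROT     : [9, 9, 64]
SWAP    : [9, 64, 9]
ROT     : [64, 9, 9]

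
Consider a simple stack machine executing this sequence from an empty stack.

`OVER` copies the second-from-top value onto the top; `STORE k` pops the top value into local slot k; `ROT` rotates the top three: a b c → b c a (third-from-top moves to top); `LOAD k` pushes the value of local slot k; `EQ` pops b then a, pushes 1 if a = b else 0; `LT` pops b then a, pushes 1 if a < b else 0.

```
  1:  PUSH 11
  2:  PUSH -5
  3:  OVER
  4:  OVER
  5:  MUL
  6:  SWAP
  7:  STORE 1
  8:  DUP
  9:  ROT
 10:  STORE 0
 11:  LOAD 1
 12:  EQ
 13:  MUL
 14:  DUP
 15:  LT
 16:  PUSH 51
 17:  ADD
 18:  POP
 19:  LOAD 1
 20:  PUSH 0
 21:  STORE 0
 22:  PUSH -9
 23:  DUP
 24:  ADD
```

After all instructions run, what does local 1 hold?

-5

PUSH 11 → 11
PUSH -5 → 11 -5
OVER    → 11 -5 11
OVER    → 11 -5 11 -5
MUL     → 11 -5 -55
SWAP    → 11 -55 -5
STORE 1 → 11 -55
DUP     → 11 -55 -55
ROT     → -55 -55 11
STORE 0 → -55 -55
LOAD 1  → -55 -55 -5
EQ      → -55 0
MUL     → 0
DUP     → 0 0
LT      → 0
PUSH 51 → 0 51
ADD     → 51
POP     → (empty)
LOAD 1  → -5
PUSH 0  → -5 0
STORE 0 → -5
PUSH -9 → -5 -9
DUP     → -5 -9 -9
ADD     → -5 -18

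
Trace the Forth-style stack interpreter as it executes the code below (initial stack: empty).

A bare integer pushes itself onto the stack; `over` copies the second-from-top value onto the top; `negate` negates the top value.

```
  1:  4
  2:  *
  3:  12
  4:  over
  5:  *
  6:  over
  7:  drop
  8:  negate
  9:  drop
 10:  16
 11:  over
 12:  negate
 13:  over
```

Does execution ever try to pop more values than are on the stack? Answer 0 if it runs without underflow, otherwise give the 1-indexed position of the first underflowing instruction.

2

4 : 4
*  — needs 2 operands, stack has 1 → underflow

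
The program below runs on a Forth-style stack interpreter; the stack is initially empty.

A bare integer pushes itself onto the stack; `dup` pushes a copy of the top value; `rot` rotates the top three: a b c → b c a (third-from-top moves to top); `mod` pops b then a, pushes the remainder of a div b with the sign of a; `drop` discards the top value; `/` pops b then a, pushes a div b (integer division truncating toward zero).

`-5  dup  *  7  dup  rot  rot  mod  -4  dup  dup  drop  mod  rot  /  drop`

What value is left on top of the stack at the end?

-5   : [-5]
dup  : [-5, -5]
*    : [25]
7    : [25, 7]
dup  : [25, 7, 7]
rot  : [7, 7, 25]
rot  : [7, 25, 7]
mod  : [7, 4]
-4   : [7, 4, -4]
dup  : [7, 4, -4, -4]
dup  : [7, 4, -4, -4, -4]
drop : [7, 4, -4, -4]
mod  : [7, 4, 0]
rot  : [4, 0, 7]
/    : [4, 0]
drop : [4]

4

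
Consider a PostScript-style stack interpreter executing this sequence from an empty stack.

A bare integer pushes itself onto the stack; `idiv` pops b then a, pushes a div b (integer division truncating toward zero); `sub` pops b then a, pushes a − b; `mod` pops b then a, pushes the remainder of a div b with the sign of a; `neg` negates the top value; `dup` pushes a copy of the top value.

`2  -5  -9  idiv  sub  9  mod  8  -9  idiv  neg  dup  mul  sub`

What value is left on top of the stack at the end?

2     [2]
-5    [2, -5]
-9    [2, -5, -9]
idiv  [2, 0]
sub   [2]
9     [2, 9]
mod   [2]
8     [2, 8]
-9    [2, 8, -9]
idiv  [2, 0]
neg   [2, 0]
dup   [2, 0, 0]
mul   [2, 0]
sub   [2]

2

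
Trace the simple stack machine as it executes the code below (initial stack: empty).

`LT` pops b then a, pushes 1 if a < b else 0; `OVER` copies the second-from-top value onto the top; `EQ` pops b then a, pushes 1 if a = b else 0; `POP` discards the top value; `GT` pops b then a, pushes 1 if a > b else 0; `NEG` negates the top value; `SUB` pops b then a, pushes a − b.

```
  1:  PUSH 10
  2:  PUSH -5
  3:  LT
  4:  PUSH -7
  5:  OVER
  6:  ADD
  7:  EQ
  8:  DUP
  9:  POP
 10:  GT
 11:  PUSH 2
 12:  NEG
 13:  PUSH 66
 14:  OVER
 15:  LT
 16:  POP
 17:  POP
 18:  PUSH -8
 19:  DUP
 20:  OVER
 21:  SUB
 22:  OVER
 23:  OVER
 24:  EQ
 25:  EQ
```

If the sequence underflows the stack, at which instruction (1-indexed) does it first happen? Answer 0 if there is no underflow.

10

PUSH 10  [10]
PUSH -5  [10, -5]
LT       [0]
PUSH -7  [0, -7]
OVER     [0, -7, 0]
ADD      [0, -7]
EQ       [0]
DUP      [0, 0]
POP      [0]
GT  — needs 2 operands, stack has 1 → underflow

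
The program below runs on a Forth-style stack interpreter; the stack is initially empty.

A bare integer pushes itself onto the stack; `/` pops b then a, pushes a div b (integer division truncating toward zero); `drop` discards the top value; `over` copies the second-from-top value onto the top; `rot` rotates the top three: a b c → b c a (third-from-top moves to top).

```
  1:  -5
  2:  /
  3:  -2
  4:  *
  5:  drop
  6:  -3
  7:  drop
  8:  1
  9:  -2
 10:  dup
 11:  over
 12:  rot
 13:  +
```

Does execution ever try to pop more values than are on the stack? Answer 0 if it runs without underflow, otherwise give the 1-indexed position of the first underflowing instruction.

-5 → [-5]
/  — needs 2 operands, stack has 1 → underflow

2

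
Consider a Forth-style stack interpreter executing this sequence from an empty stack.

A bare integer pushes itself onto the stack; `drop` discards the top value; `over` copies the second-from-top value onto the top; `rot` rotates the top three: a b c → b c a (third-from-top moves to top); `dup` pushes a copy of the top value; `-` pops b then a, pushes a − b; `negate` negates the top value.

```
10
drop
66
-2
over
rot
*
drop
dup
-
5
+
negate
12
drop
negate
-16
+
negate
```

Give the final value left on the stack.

11

10      [10]
drop    []
66      [66]
-2      [66, -2]
over    [66, -2, 66]
rot     [-2, 66, 66]
*       [-2, 4356]
drop    [-2]
dup     [-2, -2]
-       [0]
5       [0, 5]
+       [5]
negate  [-5]
12      [-5, 12]
drop    [-5]
negate  [5]
-16     [5, -16]
+       [-11]
negate  [11]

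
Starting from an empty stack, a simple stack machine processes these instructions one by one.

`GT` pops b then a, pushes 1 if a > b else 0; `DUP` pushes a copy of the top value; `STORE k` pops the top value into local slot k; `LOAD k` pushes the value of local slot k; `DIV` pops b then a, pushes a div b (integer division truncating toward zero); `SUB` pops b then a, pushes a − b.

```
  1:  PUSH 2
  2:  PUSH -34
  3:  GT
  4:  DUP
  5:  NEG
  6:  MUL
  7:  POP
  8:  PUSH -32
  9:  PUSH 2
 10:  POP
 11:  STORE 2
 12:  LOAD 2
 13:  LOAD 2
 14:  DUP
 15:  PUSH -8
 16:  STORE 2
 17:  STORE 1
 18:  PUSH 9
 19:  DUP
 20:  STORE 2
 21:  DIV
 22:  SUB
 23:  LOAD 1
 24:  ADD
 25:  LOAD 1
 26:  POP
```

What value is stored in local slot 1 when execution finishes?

PUSH 2    2
PUSH -34  2 -34
GT        1
DUP       1 1
NEG       1 -1
MUL       -1
POP       (empty)
PUSH -32  -32
PUSH 2    -32 2
POP       -32
STORE 2   (empty)
LOAD 2    -32
LOAD 2    -32 -32
DUP       -32 -32 -32
PUSH -8   -32 -32 -32 -8
STORE 2   -32 -32 -32
STORE 1   -32 -32
PUSH 9    -32 -32 9
DUP       -32 -32 9 9
STORE 2   -32 -32 9
DIV       -32 -3
SUB       -29
LOAD 1    -29 -32
ADD       -61
LOAD 1    -61 -32
POP       -61

-32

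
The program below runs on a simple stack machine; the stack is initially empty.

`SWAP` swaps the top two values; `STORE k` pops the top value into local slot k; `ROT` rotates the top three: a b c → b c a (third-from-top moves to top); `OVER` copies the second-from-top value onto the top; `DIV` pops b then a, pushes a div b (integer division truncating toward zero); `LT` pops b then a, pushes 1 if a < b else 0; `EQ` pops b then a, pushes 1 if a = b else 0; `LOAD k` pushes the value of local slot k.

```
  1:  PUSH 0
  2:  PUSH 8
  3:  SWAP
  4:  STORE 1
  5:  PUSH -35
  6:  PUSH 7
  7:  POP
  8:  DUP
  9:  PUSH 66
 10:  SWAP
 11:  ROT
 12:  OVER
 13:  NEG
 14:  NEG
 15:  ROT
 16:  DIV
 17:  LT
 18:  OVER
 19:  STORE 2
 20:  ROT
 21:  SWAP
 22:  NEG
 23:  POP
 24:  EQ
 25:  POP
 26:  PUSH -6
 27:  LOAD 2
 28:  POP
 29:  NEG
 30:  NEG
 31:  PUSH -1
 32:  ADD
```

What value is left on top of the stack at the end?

PUSH 0    [0]
PUSH 8    [0, 8]
SWAP      [8, 0]
STORE 1   [8]
PUSH -35  [8, -35]
PUSH 7    [8, -35, 7]
POP       [8, -35]
DUP       [8, -35, -35]
PUSH 66   [8, -35, -35, 66]
SWAP      [8, -35, 66, -35]
ROT       [8, 66, -35, -35]
OVER      [8, 66, -35, -35, -35]
NEG       [8, 66, -35, -35, 35]
NEG       [8, 66, -35, -35, -35]
ROT       [8, 66, -35, -35, -35]
DIV       [8, 66, -35, 1]
LT        [8, 66, 1]
OVER      [8, 66, 1, 66]
STORE 2   [8, 66, 1]
ROT       [66, 1, 8]
SWAP      [66, 8, 1]
NEG       [66, 8, -1]
POP       [66, 8]
EQ        [0]
POP       []
PUSH -6   [-6]
LOAD 2    [-6, 66]
POP       [-6]
NEG       [6]
NEG       [-6]
PUSH -1   [-6, -1]
ADD       [-7]

-7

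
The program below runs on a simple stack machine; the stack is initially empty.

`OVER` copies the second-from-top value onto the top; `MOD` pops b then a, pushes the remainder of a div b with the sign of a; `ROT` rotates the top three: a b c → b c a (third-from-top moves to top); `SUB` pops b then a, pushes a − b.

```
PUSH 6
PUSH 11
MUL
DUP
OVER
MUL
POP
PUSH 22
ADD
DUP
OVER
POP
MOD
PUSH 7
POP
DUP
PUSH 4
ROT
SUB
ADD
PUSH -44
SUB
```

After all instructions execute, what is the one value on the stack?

PUSH 6    6
PUSH 11   6 11
MUL       66
DUP       66 66
OVER      66 66 66
MUL       66 4356
POP       66
PUSH 22   66 22
ADD       88
DUP       88 88
OVER      88 88 88
POP       88 88
MOD       0
PUSH 7    0 7
POP       0
DUP       0 0
PUSH 4    0 0 4
ROT       0 4 0
SUB       0 4
ADD       4
PUSH -44  4 -44
SUB       48

48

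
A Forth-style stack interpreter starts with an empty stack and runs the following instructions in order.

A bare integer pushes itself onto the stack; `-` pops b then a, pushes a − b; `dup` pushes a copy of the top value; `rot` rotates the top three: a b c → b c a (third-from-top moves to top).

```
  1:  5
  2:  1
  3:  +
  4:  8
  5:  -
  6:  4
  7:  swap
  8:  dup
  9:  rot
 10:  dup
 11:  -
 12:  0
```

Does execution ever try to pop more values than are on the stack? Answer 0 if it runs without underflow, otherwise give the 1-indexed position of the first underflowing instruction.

5    -> [5]
1    -> [5, 1]
+    -> [6]
8    -> [6, 8]
-    -> [-2]
4    -> [-2, 4]
swap -> [4, -2]
dup  -> [4, -2, -2]
rot  -> [-2, -2, 4]
dup  -> [-2, -2, 4, 4]
-    -> [-2, -2, 0]
0    -> [-2, -2, 0, 0]

0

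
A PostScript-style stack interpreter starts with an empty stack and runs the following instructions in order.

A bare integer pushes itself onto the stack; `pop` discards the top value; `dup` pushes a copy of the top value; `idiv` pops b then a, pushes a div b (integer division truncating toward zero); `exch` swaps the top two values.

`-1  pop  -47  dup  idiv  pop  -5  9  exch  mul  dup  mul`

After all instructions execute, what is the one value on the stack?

-1   → -1
pop  → (empty)
-47  → -47
dup  → -47 -47
idiv → 1
pop  → (empty)
-5   → -5
9    → -5 9
exch → 9 -5
mul  → -45
dup  → -45 -45
mul  → 2025

2025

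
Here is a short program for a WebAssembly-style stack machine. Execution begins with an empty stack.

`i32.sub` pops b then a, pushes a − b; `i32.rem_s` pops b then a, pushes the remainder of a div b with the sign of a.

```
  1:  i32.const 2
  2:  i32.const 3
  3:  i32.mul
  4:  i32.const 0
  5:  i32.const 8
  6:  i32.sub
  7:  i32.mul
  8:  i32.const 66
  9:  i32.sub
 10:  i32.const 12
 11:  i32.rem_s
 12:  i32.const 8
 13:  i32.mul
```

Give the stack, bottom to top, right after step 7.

[-48]

i32.const 2  2
i32.const 3  2 3
i32.mul      6
i32.const 0  6 0
i32.const 8  6 0 8
i32.sub      6 -8
i32.mul      -48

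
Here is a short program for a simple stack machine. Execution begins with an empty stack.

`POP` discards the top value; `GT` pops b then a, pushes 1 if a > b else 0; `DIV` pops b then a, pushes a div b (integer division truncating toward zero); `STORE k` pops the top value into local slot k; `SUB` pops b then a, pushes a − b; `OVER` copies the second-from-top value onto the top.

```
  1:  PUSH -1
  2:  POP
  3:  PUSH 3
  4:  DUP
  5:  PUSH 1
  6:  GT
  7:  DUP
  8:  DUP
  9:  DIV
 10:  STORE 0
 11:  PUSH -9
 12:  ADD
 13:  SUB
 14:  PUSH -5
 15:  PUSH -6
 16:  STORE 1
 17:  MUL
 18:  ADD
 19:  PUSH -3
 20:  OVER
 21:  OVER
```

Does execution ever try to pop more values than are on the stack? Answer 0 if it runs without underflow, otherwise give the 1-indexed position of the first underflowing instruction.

PUSH -1 → [-1]
POP     → []
PUSH 3  → [3]
DUP     → [3, 3]
PUSH 1  → [3, 3, 1]
GT      → [3, 1]
DUP     → [3, 1, 1]
DUP     → [3, 1, 1, 1]
DIV     → [3, 1, 1]
STORE 0 → [3, 1]
PUSH -9 → [3, 1, -9]
ADD     → [3, -8]
SUB     → [11]
PUSH -5 → [11, -5]
PUSH -6 → [11, -5, -6]
STORE 1 → [11, -5]
MUL     → [-55]
ADD  — needs 2 operands, stack has 1 → underflow

18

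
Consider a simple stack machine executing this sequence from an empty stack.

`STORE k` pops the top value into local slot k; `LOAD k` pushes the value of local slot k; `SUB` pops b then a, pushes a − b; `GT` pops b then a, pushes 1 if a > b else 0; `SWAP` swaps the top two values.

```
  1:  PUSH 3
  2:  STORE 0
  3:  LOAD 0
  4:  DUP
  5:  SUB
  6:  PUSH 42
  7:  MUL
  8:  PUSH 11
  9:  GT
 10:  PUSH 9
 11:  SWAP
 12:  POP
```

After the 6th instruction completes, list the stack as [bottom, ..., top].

[0, 42]

PUSH 3  → [3]
STORE 0 → []
LOAD 0  → [3]
DUP     → [3, 3]
SUB     → [0]
PUSH 42 → [0, 42]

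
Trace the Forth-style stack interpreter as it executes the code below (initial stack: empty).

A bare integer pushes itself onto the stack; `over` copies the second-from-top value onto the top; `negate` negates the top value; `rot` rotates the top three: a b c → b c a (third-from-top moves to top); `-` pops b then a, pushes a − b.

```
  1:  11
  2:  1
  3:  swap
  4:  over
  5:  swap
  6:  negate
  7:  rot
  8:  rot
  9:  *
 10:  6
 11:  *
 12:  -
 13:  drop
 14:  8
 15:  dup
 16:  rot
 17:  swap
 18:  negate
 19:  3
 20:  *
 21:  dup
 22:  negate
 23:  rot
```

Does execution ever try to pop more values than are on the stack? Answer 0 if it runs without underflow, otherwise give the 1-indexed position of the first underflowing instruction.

16

11     -> 11
1      -> 11 1
swap   -> 1 11
over   -> 1 11 1
swap   -> 1 1 11
negate -> 1 1 -11
rot    -> 1 -11 1
rot    -> -11 1 1
*      -> -11 1
6      -> -11 1 6
*      -> -11 6
-      -> -17
drop   -> (empty)
8      -> 8
dup    -> 8 8
rot  — needs 3 operands, stack has 2 → underflow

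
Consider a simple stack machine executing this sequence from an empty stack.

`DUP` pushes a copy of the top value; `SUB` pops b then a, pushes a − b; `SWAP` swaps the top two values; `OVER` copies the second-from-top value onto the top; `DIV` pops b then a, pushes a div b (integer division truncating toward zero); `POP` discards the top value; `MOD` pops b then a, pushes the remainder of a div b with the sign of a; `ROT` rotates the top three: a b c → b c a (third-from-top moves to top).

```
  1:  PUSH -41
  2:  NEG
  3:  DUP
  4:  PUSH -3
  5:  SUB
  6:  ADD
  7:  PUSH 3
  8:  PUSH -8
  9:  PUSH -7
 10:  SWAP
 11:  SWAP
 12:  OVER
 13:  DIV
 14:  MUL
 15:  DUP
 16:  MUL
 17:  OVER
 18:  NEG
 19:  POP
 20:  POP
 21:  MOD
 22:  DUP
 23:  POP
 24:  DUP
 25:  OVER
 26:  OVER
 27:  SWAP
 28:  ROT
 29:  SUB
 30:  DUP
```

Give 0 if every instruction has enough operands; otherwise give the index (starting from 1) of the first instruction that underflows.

0

PUSH -41 → -41
NEG      → 41
DUP      → 41 41
PUSH -3  → 41 41 -3
SUB      → 41 44
ADD      → 85
PUSH 3   → 85 3
PUSH -8  → 85 3 -8
PUSH -7  → 85 3 -8 -7
SWAP     → 85 3 -7 -8
SWAP     → 85 3 -8 -7
OVER     → 85 3 -8 -7 -8
DIV      → 85 3 -8 0
MUL      → 85 3 0
DUP      → 85 3 0 0
MUL      → 85 3 0
OVER     → 85 3 0 3
NEG      → 85 3 0 -3
POP      → 85 3 0
POP      → 85 3
MOD      → 1
DUP      → 1 1
POP      → 1
DUP      → 1 1
OVER     → 1 1 1
OVER     → 1 1 1 1
SWAP     → 1 1 1 1
ROT      → 1 1 1 1
SUB      → 1 1 0
DUP      → 1 1 0 0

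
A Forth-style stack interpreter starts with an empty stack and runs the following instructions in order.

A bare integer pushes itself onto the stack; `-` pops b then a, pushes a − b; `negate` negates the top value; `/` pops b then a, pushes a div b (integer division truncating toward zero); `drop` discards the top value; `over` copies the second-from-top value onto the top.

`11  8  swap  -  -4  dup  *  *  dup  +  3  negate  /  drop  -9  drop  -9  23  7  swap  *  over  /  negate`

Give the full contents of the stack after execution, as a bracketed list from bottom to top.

[-9, 17]

11     -> 11
8      -> 11 8
swap   -> 8 11
-      -> -3
-4     -> -3 -4
dup    -> -3 -4 -4
*      -> -3 16
*      -> -48
dup    -> -48 -48
+      -> -96
3      -> -96 3
negate -> -96 -3
/      -> 32
drop   -> (empty)
-9     -> -9
drop   -> (empty)
-9     -> -9
23     -> -9 23
7      -> -9 23 7
swap   -> -9 7 23
*      -> -9 161
over   -> -9 161 -9
/      -> -9 -17
negate -> -9 17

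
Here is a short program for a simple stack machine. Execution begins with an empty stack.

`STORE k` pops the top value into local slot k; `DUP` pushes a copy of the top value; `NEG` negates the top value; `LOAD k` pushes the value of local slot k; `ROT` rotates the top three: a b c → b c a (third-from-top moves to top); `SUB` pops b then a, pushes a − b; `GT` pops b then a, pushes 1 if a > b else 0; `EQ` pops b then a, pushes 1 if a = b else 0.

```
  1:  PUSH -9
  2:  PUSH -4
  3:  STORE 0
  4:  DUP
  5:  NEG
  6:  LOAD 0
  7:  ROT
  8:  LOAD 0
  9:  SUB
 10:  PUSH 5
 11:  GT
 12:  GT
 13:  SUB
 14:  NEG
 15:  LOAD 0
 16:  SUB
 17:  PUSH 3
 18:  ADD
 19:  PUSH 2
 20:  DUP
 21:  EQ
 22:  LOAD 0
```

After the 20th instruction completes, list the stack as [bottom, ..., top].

PUSH -9 : [-9]
PUSH -4 : [-9, -4]
STORE 0 : [-9]
DUP     : [-9, -9]
NEG     : [-9, 9]
LOAD 0  : [-9, 9, -4]
ROT     : [9, -4, -9]
LOAD 0  : [9, -4, -9, -4]
SUB     : [9, -4, -5]
PUSH 5  : [9, -4, -5, 5]
GT      : [9, -4, 0]
GT      : [9, 0]
SUB     : [9]
NEG     : [-9]
LOAD 0  : [-9, -4]
SUB     : [-5]
PUSH 3  : [-5, 3]
ADD     : [-2]
PUSH 2  : [-2, 2]
DUP     : [-2, 2, 2]

[-2, 2, 2]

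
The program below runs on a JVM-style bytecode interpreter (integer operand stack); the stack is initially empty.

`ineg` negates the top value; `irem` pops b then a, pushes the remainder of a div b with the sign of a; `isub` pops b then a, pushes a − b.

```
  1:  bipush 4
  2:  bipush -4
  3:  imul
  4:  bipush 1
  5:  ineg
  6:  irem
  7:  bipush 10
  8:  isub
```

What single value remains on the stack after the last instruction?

-10

bipush 4   4
bipush -4  4 -4
imul       -16
bipush 1   -16 1
ineg       -16 -1
irem       0
bipush 10  0 10
isub       -10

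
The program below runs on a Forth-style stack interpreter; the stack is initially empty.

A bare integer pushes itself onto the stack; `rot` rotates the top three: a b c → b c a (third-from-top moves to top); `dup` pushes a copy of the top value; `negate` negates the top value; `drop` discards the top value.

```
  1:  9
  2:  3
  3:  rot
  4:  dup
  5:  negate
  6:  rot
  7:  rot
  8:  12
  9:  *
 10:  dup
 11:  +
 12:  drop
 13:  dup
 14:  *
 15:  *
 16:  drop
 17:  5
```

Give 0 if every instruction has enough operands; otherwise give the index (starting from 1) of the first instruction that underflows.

9 → 9
3 → 9 3
rot  — needs 3 operands, stack has 2 → underflow

3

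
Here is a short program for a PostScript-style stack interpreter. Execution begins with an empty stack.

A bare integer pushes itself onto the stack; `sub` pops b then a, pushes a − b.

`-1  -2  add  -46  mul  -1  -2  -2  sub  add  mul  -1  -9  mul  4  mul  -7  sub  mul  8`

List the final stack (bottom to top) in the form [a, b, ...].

-1  -> [-1]
-2  -> [-1, -2]
add -> [-3]
-46 -> [-3, -46]
mul -> [138]
-1  -> [138, -1]
-2  -> [138, -1, -2]
-2  -> [138, -1, -2, -2]
sub -> [138, -1, 0]
add -> [138, -1]
mul -> [-138]
-1  -> [-138, -1]
-9  -> [-138, -1, -9]
mul -> [-138, 9]
4   -> [-138, 9, 4]
mul -> [-138, 36]
-7  -> [-138, 36, -7]
sub -> [-138, 43]
mul -> [-5934]
8   -> [-5934, 8]

[-5934, 8]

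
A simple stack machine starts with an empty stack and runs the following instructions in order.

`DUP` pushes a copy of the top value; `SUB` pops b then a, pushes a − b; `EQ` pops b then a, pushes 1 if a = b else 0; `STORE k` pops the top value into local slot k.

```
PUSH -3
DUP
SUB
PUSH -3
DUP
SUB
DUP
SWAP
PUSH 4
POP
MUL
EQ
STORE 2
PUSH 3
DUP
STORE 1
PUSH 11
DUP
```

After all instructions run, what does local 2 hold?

1

PUSH -3  [-3]
DUP      [-3, -3]
SUB      [0]
PUSH -3  [0, -3]
DUP      [0, -3, -3]
SUB      [0, 0]
DUP      [0, 0, 0]
SWAP     [0, 0, 0]
PUSH 4   [0, 0, 0, 4]
POP      [0, 0, 0]
MUL      [0, 0]
EQ       [1]
STORE 2  []
PUSH 3   [3]
DUP      [3, 3]
STORE 1  [3]
PUSH 11  [3, 11]
DUP      [3, 11, 11]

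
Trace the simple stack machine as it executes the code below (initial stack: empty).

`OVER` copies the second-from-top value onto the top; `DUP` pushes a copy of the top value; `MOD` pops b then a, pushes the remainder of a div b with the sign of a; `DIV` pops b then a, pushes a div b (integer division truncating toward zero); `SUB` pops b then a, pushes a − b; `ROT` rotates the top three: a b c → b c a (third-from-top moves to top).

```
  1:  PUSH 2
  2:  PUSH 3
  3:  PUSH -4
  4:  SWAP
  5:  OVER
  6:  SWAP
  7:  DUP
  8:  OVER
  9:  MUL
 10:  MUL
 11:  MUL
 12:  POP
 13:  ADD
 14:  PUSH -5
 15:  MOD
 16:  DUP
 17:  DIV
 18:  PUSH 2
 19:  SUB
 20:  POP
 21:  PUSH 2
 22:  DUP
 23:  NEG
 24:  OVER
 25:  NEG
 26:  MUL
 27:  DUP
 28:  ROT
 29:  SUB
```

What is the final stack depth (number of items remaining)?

2

PUSH 2  : [2]
PUSH 3  : [2, 3]
PUSH -4 : [2, 3, -4]
SWAP    : [2, -4, 3]
OVER    : [2, -4, 3, -4]
SWAP    : [2, -4, -4, 3]
DUP     : [2, -4, -4, 3, 3]
OVER    : [2, -4, -4, 3, 3, 3]
MUL     : [2, -4, -4, 3, 9]
MUL     : [2, -4, -4, 27]
MUL     : [2, -4, -108]
POP     : [2, -4]
ADD     : [-2]
PUSH -5 : [-2, -5]
MOD     : [-2]
DUP     : [-2, -2]
DIV     : [1]
PUSH 2  : [1, 2]
SUB     : [-1]
POP     : []
PUSH 2  : [2]
DUP     : [2, 2]
NEG     : [2, -2]
OVER    : [2, -2, 2]
NEG     : [2, -2, -2]
MUL     : [2, 4]
DUP     : [2, 4, 4]
ROT     : [4, 4, 2]
SUB     : [4, 2]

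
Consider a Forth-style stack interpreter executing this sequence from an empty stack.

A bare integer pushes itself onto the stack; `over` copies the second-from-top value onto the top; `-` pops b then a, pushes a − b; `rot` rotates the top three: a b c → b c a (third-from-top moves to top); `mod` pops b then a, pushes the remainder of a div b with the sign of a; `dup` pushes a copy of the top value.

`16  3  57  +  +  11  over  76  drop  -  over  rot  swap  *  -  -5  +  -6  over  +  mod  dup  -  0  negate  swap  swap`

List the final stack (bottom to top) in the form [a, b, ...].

[0, 0]

16      16
3       16 3
57      16 3 57
+       16 60
+       76
11      76 11
over    76 11 76
76      76 11 76 76
drop    76 11 76
-       76 -65
over    76 -65 76
rot     -65 76 76
swap    -65 76 76
*       -65 5776
-       -5841
-5      -5841 -5
+       -5846
-6      -5846 -6
over    -5846 -6 -5846
+       -5846 -5852
mod     -5846
dup     -5846 -5846
-       0
0       0 0
negate  0 0
swap    0 0
swap    0 0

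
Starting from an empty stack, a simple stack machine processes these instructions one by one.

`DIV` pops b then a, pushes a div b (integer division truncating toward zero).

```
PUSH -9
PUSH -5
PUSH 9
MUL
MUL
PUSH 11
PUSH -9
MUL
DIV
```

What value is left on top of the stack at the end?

PUSH -9 → -9
PUSH -5 → -9 -5
PUSH 9  → -9 -5 9
MUL     → -9 -45
MUL     → 405
PUSH 11 → 405 11
PUSH -9 → 405 11 -9
MUL     → 405 -99
DIV     → -4

-4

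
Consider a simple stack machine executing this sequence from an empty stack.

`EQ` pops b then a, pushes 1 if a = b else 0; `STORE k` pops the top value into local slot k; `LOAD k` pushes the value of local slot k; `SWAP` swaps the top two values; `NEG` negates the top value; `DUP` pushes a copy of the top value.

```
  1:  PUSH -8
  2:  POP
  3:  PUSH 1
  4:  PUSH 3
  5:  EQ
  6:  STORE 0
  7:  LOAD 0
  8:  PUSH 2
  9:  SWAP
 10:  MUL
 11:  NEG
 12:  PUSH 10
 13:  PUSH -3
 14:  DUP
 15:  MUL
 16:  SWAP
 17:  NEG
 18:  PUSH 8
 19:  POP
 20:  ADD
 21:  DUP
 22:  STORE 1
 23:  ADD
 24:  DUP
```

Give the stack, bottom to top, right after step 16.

[0, 9, 10]

PUSH -8 → -8
POP     → (empty)
PUSH 1  → 1
PUSH 3  → 1 3
EQ      → 0
STORE 0 → (empty)
LOAD 0  → 0
PUSH 2  → 0 2
SWAP    → 2 0
MUL     → 0
NEG     → 0
PUSH 10 → 0 10
PUSH -3 → 0 10 -3
DUP     → 0 10 -3 -3
MUL     → 0 10 9
SWAP    → 0 9 10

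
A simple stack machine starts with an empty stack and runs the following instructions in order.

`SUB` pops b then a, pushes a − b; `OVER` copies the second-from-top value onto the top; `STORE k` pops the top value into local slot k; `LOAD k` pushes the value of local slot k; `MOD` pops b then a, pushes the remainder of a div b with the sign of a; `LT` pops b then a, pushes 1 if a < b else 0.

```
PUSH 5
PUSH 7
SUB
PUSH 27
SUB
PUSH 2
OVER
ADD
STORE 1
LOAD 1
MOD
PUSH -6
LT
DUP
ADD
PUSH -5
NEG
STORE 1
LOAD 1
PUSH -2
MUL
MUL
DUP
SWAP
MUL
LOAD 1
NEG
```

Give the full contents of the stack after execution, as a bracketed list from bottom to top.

PUSH 5  : [5]
PUSH 7  : [5, 7]
SUB     : [-2]
PUSH 27 : [-2, 27]
SUB     : [-29]
PUSH 2  : [-29, 2]
OVER    : [-29, 2, -29]
ADD     : [-29, -27]
STORE 1 : [-29]
LOAD 1  : [-29, -27]
MOD     : [-2]
PUSH -6 : [-2, -6]
LT      : [0]
DUP     : [0, 0]
ADD     : [0]
PUSH -5 : [0, -5]
NEG     : [0, 5]
STORE 1 : [0]
LOAD 1  : [0, 5]
PUSH -2 : [0, 5, -2]
MUL     : [0, -10]
MUL     : [0]
DUP     : [0, 0]
SWAP    : [0, 0]
MUL     : [0]
LOAD 1  : [0, 5]
NEG     : [0, -5]

[0, -5]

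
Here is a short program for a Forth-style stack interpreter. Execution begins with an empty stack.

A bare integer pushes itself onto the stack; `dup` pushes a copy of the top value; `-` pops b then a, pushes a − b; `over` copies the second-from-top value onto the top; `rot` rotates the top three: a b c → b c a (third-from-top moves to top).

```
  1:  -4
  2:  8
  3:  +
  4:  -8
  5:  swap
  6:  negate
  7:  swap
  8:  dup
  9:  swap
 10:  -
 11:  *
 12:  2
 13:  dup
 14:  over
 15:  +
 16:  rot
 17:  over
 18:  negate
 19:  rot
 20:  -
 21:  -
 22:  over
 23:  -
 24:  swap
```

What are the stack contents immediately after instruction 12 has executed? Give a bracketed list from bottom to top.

[0, 2]

-4     : [-4]
8      : [-4, 8]
+      : [4]
-8     : [4, -8]
swap   : [-8, 4]
negate : [-8, -4]
swap   : [-4, -8]
dup    : [-4, -8, -8]
swap   : [-4, -8, -8]
-      : [-4, 0]
*      : [0]
2      : [0, 2]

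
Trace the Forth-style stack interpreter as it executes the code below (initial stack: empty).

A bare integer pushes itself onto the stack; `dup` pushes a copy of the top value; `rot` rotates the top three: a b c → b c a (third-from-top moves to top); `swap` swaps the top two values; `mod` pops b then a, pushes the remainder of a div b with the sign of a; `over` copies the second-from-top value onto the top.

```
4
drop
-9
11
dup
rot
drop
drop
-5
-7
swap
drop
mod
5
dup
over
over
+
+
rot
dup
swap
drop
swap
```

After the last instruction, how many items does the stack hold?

4    : 4
drop : (empty)
-9   : -9
11   : -9 11
dup  : -9 11 11
rot  : 11 11 -9
drop : 11 11
drop : 11
-5   : 11 -5
-7   : 11 -5 -7
swap : 11 -7 -5
drop : 11 -7
mod  : 4
5    : 4 5
dup  : 4 5 5
over : 4 5 5 5
over : 4 5 5 5 5
+    : 4 5 5 10
+    : 4 5 15
rot  : 5 15 4
dup  : 5 15 4 4
swap : 5 15 4 4
drop : 5 15 4
swap : 5 4 15

3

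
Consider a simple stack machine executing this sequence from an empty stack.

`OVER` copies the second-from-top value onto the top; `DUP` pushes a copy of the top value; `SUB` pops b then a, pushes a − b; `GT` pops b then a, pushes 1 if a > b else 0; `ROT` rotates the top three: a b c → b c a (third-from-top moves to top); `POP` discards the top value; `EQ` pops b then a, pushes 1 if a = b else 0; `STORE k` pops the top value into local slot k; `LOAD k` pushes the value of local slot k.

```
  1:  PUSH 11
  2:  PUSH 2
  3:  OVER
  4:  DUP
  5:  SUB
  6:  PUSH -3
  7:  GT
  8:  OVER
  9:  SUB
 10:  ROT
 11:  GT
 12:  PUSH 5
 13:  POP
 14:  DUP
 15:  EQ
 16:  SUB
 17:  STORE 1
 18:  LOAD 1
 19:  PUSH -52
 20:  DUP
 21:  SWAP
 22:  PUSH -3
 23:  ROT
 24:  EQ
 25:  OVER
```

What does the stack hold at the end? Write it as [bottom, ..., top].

[1, -52, 0, -52]

PUSH 11  -> [11]
PUSH 2   -> [11, 2]
OVER     -> [11, 2, 11]
DUP      -> [11, 2, 11, 11]
SUB      -> [11, 2, 0]
PUSH -3  -> [11, 2, 0, -3]
GT       -> [11, 2, 1]
OVER     -> [11, 2, 1, 2]
SUB      -> [11, 2, -1]
ROT      -> [2, -1, 11]
GT       -> [2, 0]
PUSH 5   -> [2, 0, 5]
POP      -> [2, 0]
DUP      -> [2, 0, 0]
EQ       -> [2, 1]
SUB      -> [1]
STORE 1  -> []
LOAD 1   -> [1]
PUSH -52 -> [1, -52]
DUP      -> [1, -52, -52]
SWAP     -> [1, -52, -52]
PUSH -3  -> [1, -52, -52, -3]
ROT      -> [1, -52, -3, -52]
EQ       -> [1, -52, 0]
OVER     -> [1, -52, 0, -52]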